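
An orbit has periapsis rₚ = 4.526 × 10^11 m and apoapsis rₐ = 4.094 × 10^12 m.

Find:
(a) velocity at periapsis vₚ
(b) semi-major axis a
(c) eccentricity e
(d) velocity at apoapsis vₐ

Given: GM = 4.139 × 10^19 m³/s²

(a) With a = (rₚ + rₐ)/2 = 2.2733e+12 m, vₚ = √(GM (2/rₚ − 1/a)) = √(4.139e+19 · (2/4.526e+11 − 1/2.2733e+12)) m/s ≈ 1.283e+04 m/s
(b) a = (rₚ + rₐ)/2 = (4.526e+11 + 4.094e+12)/2 ≈ 2.273e+12 m
(c) e = (rₐ − rₚ)/(rₐ + rₚ) = (4.094e+12 − 4.526e+11)/(4.094e+12 + 4.526e+11) ≈ 0.8009
(d) With a = (rₚ + rₐ)/2 = 2.2733e+12 m, vₐ = √(GM (2/rₐ − 1/a)) = √(4.139e+19 · (2/4.094e+12 − 1/2.2733e+12)) m/s ≈ 1419 m/s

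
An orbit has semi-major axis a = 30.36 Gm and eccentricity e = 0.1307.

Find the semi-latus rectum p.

Convert to SI: a = 30.36 Gm = 3.036e+10 m.
p = a (1 − e²).
p = 3.036e+10 · (1 − (0.1307)²) = 3.036e+10 · 0.982918 ≈ 2.984e+10 m = 29.84 Gm.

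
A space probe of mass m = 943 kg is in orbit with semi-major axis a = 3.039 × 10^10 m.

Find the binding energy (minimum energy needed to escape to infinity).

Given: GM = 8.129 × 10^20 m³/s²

Total orbital energy is E = −GMm/(2a); binding energy is E_bind = −E = GMm/(2a).
E_bind = 8.129e+20 · 943 / (2 · 3.039e+10) J ≈ 1.261e+13 J = 12.61 TJ.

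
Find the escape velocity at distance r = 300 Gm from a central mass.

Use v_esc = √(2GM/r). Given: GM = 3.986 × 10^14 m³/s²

Convert to SI: r = 300 Gm = 3e+11 m.
Escape velocity comes from setting total energy to zero: ½v² − GM/r = 0 ⇒ v_esc = √(2GM / r).
v_esc = √(2 · 3.986e+14 / 3e+11) m/s ≈ 51.55 m/s = 51.55 m/s.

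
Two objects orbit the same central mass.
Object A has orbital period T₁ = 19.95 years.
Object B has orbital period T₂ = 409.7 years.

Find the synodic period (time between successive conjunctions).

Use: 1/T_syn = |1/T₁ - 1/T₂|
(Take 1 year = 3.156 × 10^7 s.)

Convert to SI: T₁ = 19.95 years = 6.29622e+08 s; T₂ = 409.7 years = 1.29301e+10 s.
T_syn = |T₁ · T₂ / (T₁ − T₂)|.
T_syn = |6.29622e+08 · 1.29301e+10 / (6.29622e+08 − 1.29301e+10)| s ≈ 6.619e+08 s = 20.97 years.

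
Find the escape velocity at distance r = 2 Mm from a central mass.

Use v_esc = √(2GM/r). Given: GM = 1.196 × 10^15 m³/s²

Convert to SI: r = 2 Mm = 2e+06 m.
Escape velocity comes from setting total energy to zero: ½v² − GM/r = 0 ⇒ v_esc = √(2GM / r).
v_esc = √(2 · 1.196e+15 / 2e+06) m/s ≈ 3.458e+04 m/s = 34.58 km/s.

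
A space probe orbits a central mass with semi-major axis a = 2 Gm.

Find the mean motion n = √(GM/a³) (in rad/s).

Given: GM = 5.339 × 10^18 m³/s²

Convert to SI: a = 2 Gm = 2e+09 m.
n = √(GM / a³).
n = √(5.339e+18 / (2e+09)³) rad/s ≈ 2.583e-05 rad/s.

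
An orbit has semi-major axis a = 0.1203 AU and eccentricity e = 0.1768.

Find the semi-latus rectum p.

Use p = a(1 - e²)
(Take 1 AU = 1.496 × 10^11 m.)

Convert to SI: a = 0.1203 AU = 1.79969e+10 m.
p = a (1 − e²).
p = 1.79969e+10 · (1 − (0.1768)²) = 1.79969e+10 · 0.968742 ≈ 1.743e+10 m = 0.1165 AU.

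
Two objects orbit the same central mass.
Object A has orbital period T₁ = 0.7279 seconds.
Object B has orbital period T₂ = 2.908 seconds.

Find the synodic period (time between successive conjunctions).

T_syn = |T₁ · T₂ / (T₁ − T₂)|.
T_syn = |0.7279 · 2.908 / (0.7279 − 2.908)| s ≈ 0.9709 s = 0.9709 seconds.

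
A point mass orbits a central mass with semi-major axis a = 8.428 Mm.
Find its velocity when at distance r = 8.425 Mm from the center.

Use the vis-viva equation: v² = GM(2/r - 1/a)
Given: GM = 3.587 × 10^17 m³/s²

Convert to SI: a = 8.428 Mm = 8.428e+06 m; r = 8.425 Mm = 8.425e+06 m.
Vis-viva: v = √(GM · (2/r − 1/a)).
2/r − 1/a = 2/8.425e+06 − 1/8.428e+06 = 1.18737e-07 m⁻¹.
v = √(3.587e+17 · 1.18737e-07) m/s ≈ 2.064e+05 m/s = 206.4 km/s.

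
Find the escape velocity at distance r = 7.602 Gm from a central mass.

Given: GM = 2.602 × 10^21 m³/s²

Convert to SI: r = 7.602 Gm = 7.602e+09 m.
Escape velocity comes from setting total energy to zero: ½v² − GM/r = 0 ⇒ v_esc = √(2GM / r).
v_esc = √(2 · 2.602e+21 / 7.602e+09) m/s ≈ 8.274e+05 m/s = 827.4 km/s.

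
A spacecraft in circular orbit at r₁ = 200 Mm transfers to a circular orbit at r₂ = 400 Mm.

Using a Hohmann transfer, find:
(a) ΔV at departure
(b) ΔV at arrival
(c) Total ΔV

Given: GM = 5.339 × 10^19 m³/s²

Convert to SI: r₁ = 200 Mm = 2e+08 m; r₂ = 400 Mm = 4e+08 m.
Transfer semi-major axis: a_t = (r₁ + r₂)/2 = (2e+08 + 4e+08)/2 = 3e+08 m.
Circular speeds: v₁ = √(GM/r₁) = 516672 m/s, v₂ = √(GM/r₂) = 365342 m/s.
Transfer speeds (vis-viva v² = GM(2/r − 1/a_t)): v₁ᵗ = 596601 m/s, v₂ᵗ = 298301 m/s.
(a) ΔV₁ = |v₁ᵗ − v₁| ≈ 7.993e+04 m/s = 79.93 km/s.
(b) ΔV₂ = |v₂ − v₂ᵗ| ≈ 6.704e+04 m/s = 67.04 km/s.
(c) ΔV_total = ΔV₁ + ΔV₂ ≈ 1.47e+05 m/s = 147 km/s.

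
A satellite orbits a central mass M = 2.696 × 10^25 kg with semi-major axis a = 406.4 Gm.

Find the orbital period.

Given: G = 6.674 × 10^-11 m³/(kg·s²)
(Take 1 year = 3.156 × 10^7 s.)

Convert to SI: a = 406.4 Gm = 4.064e+11 m.
GM = G · M = 6.674e-11 · 2.696e+25 = 1.79931e+15 m³/s².
Kepler's third law: T = 2π √(a³ / GM).
Substituting a = 4.064e+11 m and GM = 1.79931e+15 m³/s²:
T = 2π √((4.064e+11)³ / 1.79931e+15) s
T ≈ 3.838e+10 s = 1216 years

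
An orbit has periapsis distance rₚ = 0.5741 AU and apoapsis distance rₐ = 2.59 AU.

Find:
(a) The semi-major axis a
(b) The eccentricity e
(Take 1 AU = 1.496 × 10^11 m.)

Convert to SI: rₚ = 0.5741 AU = 8.58854e+10 m; rₐ = 2.59 AU = 3.87464e+11 m.
(a) a = (rₚ + rₐ) / 2 = (8.58854e+10 + 3.87464e+11) / 2 ≈ 2.367e+11 m = 1.582 AU.
(b) e = (rₐ − rₚ) / (rₐ + rₚ) = (3.87464e+11 − 8.58854e+10) / (3.87464e+11 + 8.58854e+10) ≈ 0.6371.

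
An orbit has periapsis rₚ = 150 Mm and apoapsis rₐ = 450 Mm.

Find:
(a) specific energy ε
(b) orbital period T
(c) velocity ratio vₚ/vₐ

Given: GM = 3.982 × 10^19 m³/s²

Convert to SI: rₚ = 150 Mm = 1.5e+08 m; rₐ = 450 Mm = 4.5e+08 m.
(a) With a = (rₚ + rₐ)/2 = 3e+08 m, ε = −GM/(2a) = −3.982e+19/(2 · 3e+08) J/kg ≈ -6.637e+10 J/kg
(b) With a = (rₚ + rₐ)/2 = 3e+08 m, T = 2π √(a³/GM) = 2π √((3e+08)³/3.982e+19) s ≈ 5174 s
(c) Conservation of angular momentum (rₚvₚ = rₐvₐ) gives vₚ/vₐ = rₐ/rₚ = 4.5e+08/1.5e+08 ≈ 3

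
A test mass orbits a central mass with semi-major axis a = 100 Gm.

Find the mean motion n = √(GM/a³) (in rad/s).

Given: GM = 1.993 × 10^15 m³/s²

Convert to SI: a = 100 Gm = 1e+11 m.
n = √(GM / a³).
n = √(1.993e+15 / (1e+11)³) rad/s ≈ 1.412e-09 rad/s.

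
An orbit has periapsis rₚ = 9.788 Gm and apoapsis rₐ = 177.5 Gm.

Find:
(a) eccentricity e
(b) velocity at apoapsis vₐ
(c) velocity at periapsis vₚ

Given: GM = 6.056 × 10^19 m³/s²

Convert to SI: rₚ = 9.788 Gm = 9.788e+09 m; rₐ = 177.5 Gm = 1.775e+11 m.
(a) e = (rₐ − rₚ)/(rₐ + rₚ) = (1.775e+11 − 9.788e+09)/(1.775e+11 + 9.788e+09) ≈ 0.8955
(b) With a = (rₚ + rₐ)/2 = 9.3644e+10 m, vₐ = √(GM (2/rₐ − 1/a)) = √(6.056e+19 · (2/1.775e+11 − 1/9.3644e+10)) m/s ≈ 5972 m/s
(c) With a = (rₚ + rₐ)/2 = 9.3644e+10 m, vₚ = √(GM (2/rₚ − 1/a)) = √(6.056e+19 · (2/9.788e+09 − 1/9.3644e+10)) m/s ≈ 1.083e+05 m/s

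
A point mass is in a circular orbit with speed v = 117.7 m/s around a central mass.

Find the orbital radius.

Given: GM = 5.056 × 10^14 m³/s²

For a circular orbit, v² = GM / r, so r = GM / v².
r = 5.056e+14 / (117.7)² m ≈ 3.65e+10 m = 3.65 × 10^10 m.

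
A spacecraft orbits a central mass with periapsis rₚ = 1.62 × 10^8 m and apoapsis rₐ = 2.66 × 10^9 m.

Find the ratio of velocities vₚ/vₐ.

Conservation of angular momentum gives rₚvₚ = rₐvₐ, so vₚ/vₐ = rₐ/rₚ.
vₚ/vₐ = 2.66e+09 / 1.62e+08 ≈ 16.42.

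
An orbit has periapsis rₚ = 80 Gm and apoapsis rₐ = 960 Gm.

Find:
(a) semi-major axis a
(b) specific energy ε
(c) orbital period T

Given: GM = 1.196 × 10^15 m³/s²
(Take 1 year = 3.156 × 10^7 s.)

Convert to SI: rₚ = 80 Gm = 8e+10 m; rₐ = 960 Gm = 9.6e+11 m.
(a) a = (rₚ + rₐ)/2 = (8e+10 + 9.6e+11)/2 ≈ 5.2e+11 m
(b) With a = (rₚ + rₐ)/2 = 5.2e+11 m, ε = −GM/(2a) = −1.196e+15/(2 · 5.2e+11) J/kg ≈ -1150 J/kg
(c) With a = (rₚ + rₐ)/2 = 5.2e+11 m, T = 2π √(a³/GM) = 2π √((5.2e+11)³/1.196e+15) s ≈ 6.813e+10 s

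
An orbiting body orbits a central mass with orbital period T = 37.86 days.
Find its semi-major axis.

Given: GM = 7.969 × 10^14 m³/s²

Convert to SI: T = 37.86 days = 3.2711e+06 s.
Invert Kepler's third law: a = (GM · T² / (4π²))^(1/3).
Substituting T = 3.2711e+06 s and GM = 7.969e+14 m³/s²:
a = (7.969e+14 · (3.2711e+06)² / (4π²))^(1/3) m
a ≈ 6e+08 m = 600 Mm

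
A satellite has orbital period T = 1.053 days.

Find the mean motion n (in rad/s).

Convert to SI: T = 1.053 days = 90979.2 s.
n = 2π / T.
n = 2π / 90979.2 s ≈ 6.906e-05 rad/s.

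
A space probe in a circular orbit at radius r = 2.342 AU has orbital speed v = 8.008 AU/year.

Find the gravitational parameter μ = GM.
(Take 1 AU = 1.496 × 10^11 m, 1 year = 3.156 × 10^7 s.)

Convert to SI: r = 2.342 AU = 3.50363e+11 m; v = 8.008 AU/year = 37959.3 m/s.
For a circular orbit v² = GM/r, so GM = v² · r.
GM = (37959.3)² · 3.50363e+11 m³/s² ≈ 5.048e+20 m³/s² = 5.048 × 10^20 m³/s².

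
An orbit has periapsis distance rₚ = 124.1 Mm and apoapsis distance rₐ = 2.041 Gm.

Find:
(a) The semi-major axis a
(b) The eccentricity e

Convert to SI: rₚ = 124.1 Mm = 1.241e+08 m; rₐ = 2.041 Gm = 2.041e+09 m.
(a) a = (rₚ + rₐ) / 2 = (1.241e+08 + 2.041e+09) / 2 ≈ 1.083e+09 m = 1.083 Gm.
(b) e = (rₐ − rₚ) / (rₐ + rₚ) = (2.041e+09 − 1.241e+08) / (2.041e+09 + 1.241e+08) ≈ 0.8854.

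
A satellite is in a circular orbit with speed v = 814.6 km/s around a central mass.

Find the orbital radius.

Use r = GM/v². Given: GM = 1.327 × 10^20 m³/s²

Convert to SI: v = 814.6 km/s = 814600 m/s.
For a circular orbit, v² = GM / r, so r = GM / v².
r = 1.327e+20 / (814600)² m ≈ 2e+08 m = 200 Mm.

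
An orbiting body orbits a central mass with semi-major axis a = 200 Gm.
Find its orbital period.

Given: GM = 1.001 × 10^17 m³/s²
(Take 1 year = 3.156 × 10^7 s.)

Convert to SI: a = 200 Gm = 2e+11 m.
Kepler's third law: T = 2π √(a³ / GM).
Substituting a = 2e+11 m and GM = 1.001e+17 m³/s²:
T = 2π √((2e+11)³ / 1.001e+17) s
T ≈ 1.776e+09 s = 56.28 years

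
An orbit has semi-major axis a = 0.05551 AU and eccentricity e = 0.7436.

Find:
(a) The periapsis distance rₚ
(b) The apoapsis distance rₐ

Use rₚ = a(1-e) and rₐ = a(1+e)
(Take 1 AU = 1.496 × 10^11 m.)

Convert to SI: a = 0.05551 AU = 8.3043e+09 m.
(a) rₚ = a(1 − e) = 8.3043e+09 · (1 − 0.7436) = 8.3043e+09 · 0.2564 ≈ 2.129e+09 m = 0.01423 AU.
(b) rₐ = a(1 + e) = 8.3043e+09 · (1 + 0.7436) = 8.3043e+09 · 1.7436 ≈ 1.448e+10 m = 0.09679 AU.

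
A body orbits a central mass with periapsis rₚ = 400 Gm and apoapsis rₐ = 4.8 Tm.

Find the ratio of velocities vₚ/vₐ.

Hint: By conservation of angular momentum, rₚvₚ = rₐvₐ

Convert to SI: rₚ = 400 Gm = 4e+11 m; rₐ = 4.8 Tm = 4.8e+12 m.
Conservation of angular momentum gives rₚvₚ = rₐvₐ, so vₚ/vₐ = rₐ/rₚ.
vₚ/vₐ = 4.8e+12 / 4e+11 ≈ 12.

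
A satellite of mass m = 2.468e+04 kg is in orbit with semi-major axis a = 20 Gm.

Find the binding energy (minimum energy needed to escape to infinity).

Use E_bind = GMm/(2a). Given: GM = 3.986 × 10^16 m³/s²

Convert to SI: a = 20 Gm = 2e+10 m.
Total orbital energy is E = −GMm/(2a); binding energy is E_bind = −E = GMm/(2a).
E_bind = 3.986e+16 · 2.468e+04 / (2 · 2e+10) J ≈ 2.459e+10 J = 24.59 GJ.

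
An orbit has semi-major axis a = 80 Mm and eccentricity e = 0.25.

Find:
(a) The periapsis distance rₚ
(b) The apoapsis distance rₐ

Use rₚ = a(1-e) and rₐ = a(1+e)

Convert to SI: a = 80 Mm = 8e+07 m.
(a) rₚ = a(1 − e) = 8e+07 · (1 − 0.25) = 8e+07 · 0.75 ≈ 6e+07 m = 60 Mm.
(b) rₐ = a(1 + e) = 8e+07 · (1 + 0.25) = 8e+07 · 1.25 ≈ 1e+08 m = 100 Mm.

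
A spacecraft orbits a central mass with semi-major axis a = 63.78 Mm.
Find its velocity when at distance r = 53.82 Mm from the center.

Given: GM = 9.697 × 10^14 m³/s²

Convert to SI: a = 63.78 Mm = 6.378e+07 m; r = 53.82 Mm = 5.382e+07 m.
Vis-viva: v = √(GM · (2/r − 1/a)).
2/r − 1/a = 2/5.382e+07 − 1/6.378e+07 = 2.1482e-08 m⁻¹.
v = √(9.697e+14 · 2.1482e-08) m/s ≈ 4564 m/s = 4.564 km/s.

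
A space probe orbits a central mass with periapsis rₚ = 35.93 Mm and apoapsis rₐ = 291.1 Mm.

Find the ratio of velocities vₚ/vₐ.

Convert to SI: rₚ = 35.93 Mm = 3.593e+07 m; rₐ = 291.1 Mm = 2.911e+08 m.
Conservation of angular momentum gives rₚvₚ = rₐvₐ, so vₚ/vₐ = rₐ/rₚ.
vₚ/vₐ = 2.911e+08 / 3.593e+07 ≈ 8.102.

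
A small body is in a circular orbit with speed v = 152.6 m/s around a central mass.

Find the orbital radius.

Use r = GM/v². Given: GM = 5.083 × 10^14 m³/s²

For a circular orbit, v² = GM / r, so r = GM / v².
r = 5.083e+14 / (152.6)² m ≈ 2.183e+10 m = 21.83 Gm.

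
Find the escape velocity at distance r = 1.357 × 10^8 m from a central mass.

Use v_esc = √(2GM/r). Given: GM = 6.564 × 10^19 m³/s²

Escape velocity comes from setting total energy to zero: ½v² − GM/r = 0 ⇒ v_esc = √(2GM / r).
v_esc = √(2 · 6.564e+19 / 1.357e+08) m/s ≈ 9.836e+05 m/s = 983.6 km/s.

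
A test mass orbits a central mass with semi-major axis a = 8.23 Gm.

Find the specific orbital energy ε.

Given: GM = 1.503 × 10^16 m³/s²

Convert to SI: a = 8.23 Gm = 8.23e+09 m.
ε = −GM / (2a).
ε = −1.503e+16 / (2 · 8.23e+09) J/kg ≈ -9.131e+05 J/kg = -913.1 kJ/kg.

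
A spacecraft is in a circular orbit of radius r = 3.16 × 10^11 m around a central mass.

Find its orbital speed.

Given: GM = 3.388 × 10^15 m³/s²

For a circular orbit, gravity supplies the centripetal force, so v = √(GM / r).
v = √(3.388e+15 / 3.16e+11) m/s ≈ 103.5 m/s = 103.5 m/s.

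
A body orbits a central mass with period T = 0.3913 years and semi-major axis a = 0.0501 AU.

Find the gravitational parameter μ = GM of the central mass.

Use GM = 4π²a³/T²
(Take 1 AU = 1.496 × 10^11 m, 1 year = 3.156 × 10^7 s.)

Convert to SI: T = 0.3913 years = 1.23494e+07 s; a = 0.0501 AU = 7.49496e+09 m.
GM = 4π² · a³ / T².
GM = 4π² · (7.49496e+09)³ / (1.23494e+07)² m³/s² ≈ 1.09e+17 m³/s² = 1.09 × 10^17 m³/s².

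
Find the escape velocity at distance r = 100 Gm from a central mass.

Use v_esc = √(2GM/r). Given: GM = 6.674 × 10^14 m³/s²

Convert to SI: r = 100 Gm = 1e+11 m.
Escape velocity comes from setting total energy to zero: ½v² − GM/r = 0 ⇒ v_esc = √(2GM / r).
v_esc = √(2 · 6.674e+14 / 1e+11) m/s ≈ 115.5 m/s = 115.5 m/s.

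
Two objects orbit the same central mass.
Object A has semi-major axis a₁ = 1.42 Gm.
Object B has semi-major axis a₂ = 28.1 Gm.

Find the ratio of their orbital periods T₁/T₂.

Convert to SI: a₁ = 1.42 Gm = 1.42e+09 m; a₂ = 28.1 Gm = 2.81e+10 m.
From Kepler's third law, (T₁/T₂)² = (a₁/a₂)³, so T₁/T₂ = (a₁/a₂)^(3/2).
a₁/a₂ = 1.42e+09 / 2.81e+10 = 0.0505338.
T₁/T₂ = (0.0505338)^(3/2) ≈ 0.01136.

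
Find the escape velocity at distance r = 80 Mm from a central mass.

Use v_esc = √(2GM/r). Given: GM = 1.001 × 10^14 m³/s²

Convert to SI: r = 80 Mm = 8e+07 m.
Escape velocity comes from setting total energy to zero: ½v² − GM/r = 0 ⇒ v_esc = √(2GM / r).
v_esc = √(2 · 1.001e+14 / 8e+07) m/s ≈ 1582 m/s = 1.582 km/s.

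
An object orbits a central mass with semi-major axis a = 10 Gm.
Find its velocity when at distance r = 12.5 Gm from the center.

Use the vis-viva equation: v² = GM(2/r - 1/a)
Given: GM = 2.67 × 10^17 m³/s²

Convert to SI: a = 10 Gm = 1e+10 m; r = 12.5 Gm = 1.25e+10 m.
Vis-viva: v = √(GM · (2/r − 1/a)).
2/r − 1/a = 2/1.25e+10 − 1/1e+10 = 6e-11 m⁻¹.
v = √(2.67e+17 · 6e-11) m/s ≈ 4002 m/s = 4.002 km/s.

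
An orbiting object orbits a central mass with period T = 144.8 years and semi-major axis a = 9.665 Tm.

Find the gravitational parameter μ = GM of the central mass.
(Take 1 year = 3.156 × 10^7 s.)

Convert to SI: T = 144.8 years = 4.56989e+09 s; a = 9.665 Tm = 9.665e+12 m.
GM = 4π² · a³ / T².
GM = 4π² · (9.665e+12)³ / (4.56989e+09)² m³/s² ≈ 1.707e+21 m³/s² = 1.707 × 10^21 m³/s².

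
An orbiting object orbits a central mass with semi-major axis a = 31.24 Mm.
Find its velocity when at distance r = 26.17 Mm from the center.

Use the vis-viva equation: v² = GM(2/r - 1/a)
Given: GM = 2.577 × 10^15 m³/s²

Convert to SI: a = 31.24 Mm = 3.124e+07 m; r = 26.17 Mm = 2.617e+07 m.
Vis-viva: v = √(GM · (2/r − 1/a)).
2/r − 1/a = 2/2.617e+07 − 1/3.124e+07 = 4.44131e-08 m⁻¹.
v = √(2.577e+15 · 4.44131e-08) m/s ≈ 1.07e+04 m/s = 10.7 km/s.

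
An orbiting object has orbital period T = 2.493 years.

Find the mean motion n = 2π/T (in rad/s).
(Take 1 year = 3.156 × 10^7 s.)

Convert to SI: T = 2.493 years = 7.86791e+07 s.
n = 2π / T.
n = 2π / 7.86791e+07 s ≈ 7.986e-08 rad/s.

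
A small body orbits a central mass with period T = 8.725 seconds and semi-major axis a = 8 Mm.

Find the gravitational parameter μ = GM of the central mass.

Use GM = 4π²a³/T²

Convert to SI: a = 8 Mm = 8e+06 m.
GM = 4π² · a³ / T².
GM = 4π² · (8e+06)³ / (8.725)² m³/s² ≈ 2.655e+20 m³/s² = 2.655 × 10^20 m³/s².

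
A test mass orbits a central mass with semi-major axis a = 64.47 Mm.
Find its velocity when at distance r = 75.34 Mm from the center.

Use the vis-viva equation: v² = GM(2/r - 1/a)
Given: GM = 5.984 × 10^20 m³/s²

Convert to SI: a = 64.47 Mm = 6.447e+07 m; r = 75.34 Mm = 7.534e+07 m.
Vis-viva: v = √(GM · (2/r − 1/a)).
2/r − 1/a = 2/7.534e+07 − 1/6.447e+07 = 1.10352e-08 m⁻¹.
v = √(5.984e+20 · 1.10352e-08) m/s ≈ 2.57e+06 m/s = 2570 km/s.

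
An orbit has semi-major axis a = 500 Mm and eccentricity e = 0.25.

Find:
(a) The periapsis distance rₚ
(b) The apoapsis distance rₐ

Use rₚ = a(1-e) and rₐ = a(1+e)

Convert to SI: a = 500 Mm = 5e+08 m.
(a) rₚ = a(1 − e) = 5e+08 · (1 − 0.25) = 5e+08 · 0.75 ≈ 3.75e+08 m = 375 Mm.
(b) rₐ = a(1 + e) = 5e+08 · (1 + 0.25) = 5e+08 · 1.25 ≈ 6.25e+08 m = 625 Mm.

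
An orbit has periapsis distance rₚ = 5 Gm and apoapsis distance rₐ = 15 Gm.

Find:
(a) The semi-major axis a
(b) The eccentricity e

Convert to SI: rₚ = 5 Gm = 5e+09 m; rₐ = 15 Gm = 1.5e+10 m.
(a) a = (rₚ + rₐ) / 2 = (5e+09 + 1.5e+10) / 2 ≈ 1e+10 m = 10 Gm.
(b) e = (rₐ − rₚ) / (rₐ + rₚ) = (1.5e+10 − 5e+09) / (1.5e+10 + 5e+09) ≈ 0.5.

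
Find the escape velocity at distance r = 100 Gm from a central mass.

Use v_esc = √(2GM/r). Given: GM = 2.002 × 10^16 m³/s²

Convert to SI: r = 100 Gm = 1e+11 m.
Escape velocity comes from setting total energy to zero: ½v² − GM/r = 0 ⇒ v_esc = √(2GM / r).
v_esc = √(2 · 2.002e+16 / 1e+11) m/s ≈ 632.8 m/s = 632.8 m/s.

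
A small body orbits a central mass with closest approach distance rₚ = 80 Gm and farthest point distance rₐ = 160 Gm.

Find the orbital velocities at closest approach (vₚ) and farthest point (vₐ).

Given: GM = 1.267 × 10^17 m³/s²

Convert to SI: rₚ = 80 Gm = 8e+10 m; rₐ = 160 Gm = 1.6e+11 m.
Use the vis-viva equation v² = GM(2/r − 1/a) with a = (rₚ + rₐ)/2 = (8e+10 + 1.6e+11)/2 = 1.2e+11 m.
vₚ = √(GM · (2/rₚ − 1/a)) = √(1.267e+17 · (2/8e+10 − 1/1.2e+11)) m/s ≈ 1453 m/s = 1.453 km/s.
vₐ = √(GM · (2/rₐ − 1/a)) = √(1.267e+17 · (2/1.6e+11 − 1/1.2e+11)) m/s ≈ 726.6 m/s = 726.6 m/s.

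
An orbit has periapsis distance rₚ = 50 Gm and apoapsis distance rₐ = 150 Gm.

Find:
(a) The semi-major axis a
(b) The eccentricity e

Convert to SI: rₚ = 50 Gm = 5e+10 m; rₐ = 150 Gm = 1.5e+11 m.
(a) a = (rₚ + rₐ) / 2 = (5e+10 + 1.5e+11) / 2 ≈ 1e+11 m = 100 Gm.
(b) e = (rₐ − rₚ) / (rₐ + rₚ) = (1.5e+11 − 5e+10) / (1.5e+11 + 5e+10) ≈ 0.5.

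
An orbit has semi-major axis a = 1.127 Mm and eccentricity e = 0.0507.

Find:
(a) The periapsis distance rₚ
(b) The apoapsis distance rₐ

Convert to SI: a = 1.127 Mm = 1.127e+06 m.
(a) rₚ = a(1 − e) = 1.127e+06 · (1 − 0.0507) = 1.127e+06 · 0.9493 ≈ 1.07e+06 m = 1.07 Mm.
(b) rₐ = a(1 + e) = 1.127e+06 · (1 + 0.0507) = 1.127e+06 · 1.0507 ≈ 1.184e+06 m = 1.184 Mm.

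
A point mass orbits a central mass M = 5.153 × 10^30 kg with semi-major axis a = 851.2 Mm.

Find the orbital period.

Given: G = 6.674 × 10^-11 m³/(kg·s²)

Convert to SI: a = 851.2 Mm = 8.512e+08 m.
GM = G · M = 6.674e-11 · 5.153e+30 = 3.43911e+20 m³/s².
Kepler's third law: T = 2π √(a³ / GM).
Substituting a = 8.512e+08 m and GM = 3.43911e+20 m³/s²:
T = 2π √((8.512e+08)³ / 3.43911e+20) s
T ≈ 8414 s = 2.337 hours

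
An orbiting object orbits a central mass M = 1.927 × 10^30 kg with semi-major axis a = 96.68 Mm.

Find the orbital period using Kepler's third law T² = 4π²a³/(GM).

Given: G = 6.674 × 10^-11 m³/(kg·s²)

Convert to SI: a = 96.68 Mm = 9.668e+07 m.
GM = G · M = 6.674e-11 · 1.927e+30 = 1.28608e+20 m³/s².
Kepler's third law: T = 2π √(a³ / GM).
Substituting a = 9.668e+07 m and GM = 1.28608e+20 m³/s²:
T = 2π √((9.668e+07)³ / 1.28608e+20) s
T ≈ 526.7 s = 8.778 minutes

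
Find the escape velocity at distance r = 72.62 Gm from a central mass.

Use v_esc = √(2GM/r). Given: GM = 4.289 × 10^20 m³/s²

Convert to SI: r = 72.62 Gm = 7.262e+10 m.
Escape velocity comes from setting total energy to zero: ½v² − GM/r = 0 ⇒ v_esc = √(2GM / r).
v_esc = √(2 · 4.289e+20 / 7.262e+10) m/s ≈ 1.087e+05 m/s = 108.7 km/s.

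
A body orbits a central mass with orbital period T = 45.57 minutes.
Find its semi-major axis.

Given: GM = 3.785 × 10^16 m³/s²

Convert to SI: T = 45.57 minutes = 2734.2 s.
Invert Kepler's third law: a = (GM · T² / (4π²))^(1/3).
Substituting T = 2734.2 s and GM = 3.785e+16 m³/s²:
a = (3.785e+16 · (2734.2)² / (4π²))^(1/3) m
a ≈ 1.928e+07 m = 19.28 Mm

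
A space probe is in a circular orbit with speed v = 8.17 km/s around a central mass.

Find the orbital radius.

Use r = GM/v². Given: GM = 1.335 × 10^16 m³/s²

Convert to SI: v = 8.17 km/s = 8170 m/s.
For a circular orbit, v² = GM / r, so r = GM / v².
r = 1.335e+16 / (8170)² m ≈ 2e+08 m = 200 Mm.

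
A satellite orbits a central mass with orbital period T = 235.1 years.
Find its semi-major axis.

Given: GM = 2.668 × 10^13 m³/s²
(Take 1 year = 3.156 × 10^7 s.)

Convert to SI: T = 235.1 years = 7.41976e+09 s.
Invert Kepler's third law: a = (GM · T² / (4π²))^(1/3).
Substituting T = 7.41976e+09 s and GM = 2.668e+13 m³/s²:
a = (2.668e+13 · (7.41976e+09)² / (4π²))^(1/3) m
a ≈ 3.338e+10 m = 3.338 × 10^10 m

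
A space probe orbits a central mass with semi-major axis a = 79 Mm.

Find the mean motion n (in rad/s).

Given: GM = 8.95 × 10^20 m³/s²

Convert to SI: a = 79 Mm = 7.9e+07 m.
n = √(GM / a³).
n = √(8.95e+20 / (7.9e+07)³) rad/s ≈ 0.04261 rad/s.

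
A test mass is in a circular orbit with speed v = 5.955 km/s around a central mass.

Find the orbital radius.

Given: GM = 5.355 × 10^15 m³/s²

Convert to SI: v = 5.955 km/s = 5955 m/s.
For a circular orbit, v² = GM / r, so r = GM / v².
r = 5.355e+15 / (5955)² m ≈ 1.51e+08 m = 151 Mm.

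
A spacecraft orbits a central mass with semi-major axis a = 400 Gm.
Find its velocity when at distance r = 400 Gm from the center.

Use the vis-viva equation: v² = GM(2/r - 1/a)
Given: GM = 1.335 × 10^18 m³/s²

Convert to SI: a = 400 Gm = 4e+11 m; r = 400 Gm = 4e+11 m.
Vis-viva: v = √(GM · (2/r − 1/a)).
2/r − 1/a = 2/4e+11 − 1/4e+11 = 2.5e-12 m⁻¹.
v = √(1.335e+18 · 2.5e-12) m/s ≈ 1827 m/s = 1.827 km/s.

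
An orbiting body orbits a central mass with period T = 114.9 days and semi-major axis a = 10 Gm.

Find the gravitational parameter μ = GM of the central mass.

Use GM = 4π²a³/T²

Convert to SI: T = 114.9 days = 9.92736e+06 s; a = 10 Gm = 1e+10 m.
GM = 4π² · a³ / T².
GM = 4π² · (1e+10)³ / (9.92736e+06)² m³/s² ≈ 4.006e+17 m³/s² = 4.006 × 10^17 m³/s².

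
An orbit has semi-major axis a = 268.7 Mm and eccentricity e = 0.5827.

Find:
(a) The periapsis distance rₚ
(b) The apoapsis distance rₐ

Convert to SI: a = 268.7 Mm = 2.687e+08 m.
(a) rₚ = a(1 − e) = 2.687e+08 · (1 − 0.5827) = 2.687e+08 · 0.4173 ≈ 1.121e+08 m = 112.1 Mm.
(b) rₐ = a(1 + e) = 2.687e+08 · (1 + 0.5827) = 2.687e+08 · 1.5827 ≈ 4.253e+08 m = 425.3 Mm.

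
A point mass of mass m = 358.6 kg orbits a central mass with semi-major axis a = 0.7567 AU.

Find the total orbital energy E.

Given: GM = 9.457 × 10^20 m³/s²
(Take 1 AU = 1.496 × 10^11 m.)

Convert to SI: a = 0.7567 AU = 1.13202e+11 m.
E = −GMm / (2a).
E = −9.457e+20 · 358.6 / (2 · 1.13202e+11) J ≈ -1.498e+12 J = -1.498 TJ.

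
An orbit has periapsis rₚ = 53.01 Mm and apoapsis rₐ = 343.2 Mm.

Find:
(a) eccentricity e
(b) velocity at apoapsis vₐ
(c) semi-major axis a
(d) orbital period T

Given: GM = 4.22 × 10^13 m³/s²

Convert to SI: rₚ = 53.01 Mm = 5.301e+07 m; rₐ = 343.2 Mm = 3.432e+08 m.
(a) e = (rₐ − rₚ)/(rₐ + rₚ) = (3.432e+08 − 5.301e+07)/(3.432e+08 + 5.301e+07) ≈ 0.7324
(b) With a = (rₚ + rₐ)/2 = 1.98105e+08 m, vₐ = √(GM (2/rₐ − 1/a)) = √(4.22e+13 · (2/3.432e+08 − 1/1.98105e+08)) m/s ≈ 181.4 m/s
(c) a = (rₚ + rₐ)/2 = (5.301e+07 + 3.432e+08)/2 ≈ 1.981e+08 m
(d) With a = (rₚ + rₐ)/2 = 1.98105e+08 m, T = 2π √(a³/GM) = 2π √((1.98105e+08)³/4.22e+13) s ≈ 2.697e+06 s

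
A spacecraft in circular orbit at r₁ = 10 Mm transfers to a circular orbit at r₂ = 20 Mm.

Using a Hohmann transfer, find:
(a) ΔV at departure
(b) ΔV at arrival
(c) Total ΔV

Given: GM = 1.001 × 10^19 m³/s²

Convert to SI: r₁ = 10 Mm = 1e+07 m; r₂ = 20 Mm = 2e+07 m.
Transfer semi-major axis: a_t = (r₁ + r₂)/2 = (1e+07 + 2e+07)/2 = 1.5e+07 m.
Circular speeds: v₁ = √(GM/r₁) = 1.0005e+06 m/s, v₂ = √(GM/r₂) = 707460 m/s.
Transfer speeds (vis-viva v² = GM(2/r − 1/a_t)): v₁ᵗ = 1.15528e+06 m/s, v₂ᵗ = 577639 m/s.
(a) ΔV₁ = |v₁ᵗ − v₁| ≈ 1.548e+05 m/s = 154.8 km/s.
(b) ΔV₂ = |v₂ − v₂ᵗ| ≈ 1.298e+05 m/s = 129.8 km/s.
(c) ΔV_total = ΔV₁ + ΔV₂ ≈ 2.846e+05 m/s = 284.6 km/s.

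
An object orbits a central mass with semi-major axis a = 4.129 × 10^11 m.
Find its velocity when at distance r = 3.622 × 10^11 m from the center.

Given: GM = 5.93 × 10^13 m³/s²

Vis-viva: v = √(GM · (2/r − 1/a)).
2/r − 1/a = 2/3.622e+11 − 1/4.129e+11 = 3.09992e-12 m⁻¹.
v = √(5.93e+13 · 3.09992e-12) m/s ≈ 13.56 m/s = 13.56 m/s.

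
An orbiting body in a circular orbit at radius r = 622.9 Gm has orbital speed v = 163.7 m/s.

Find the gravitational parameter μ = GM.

Convert to SI: r = 622.9 Gm = 6.229e+11 m.
For a circular orbit v² = GM/r, so GM = v² · r.
GM = (163.7)² · 6.229e+11 m³/s² ≈ 1.669e+16 m³/s² = 1.669 × 10^16 m³/s².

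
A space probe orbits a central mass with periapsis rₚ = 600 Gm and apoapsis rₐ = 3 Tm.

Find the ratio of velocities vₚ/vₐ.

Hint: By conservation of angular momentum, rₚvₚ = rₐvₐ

Convert to SI: rₚ = 600 Gm = 6e+11 m; rₐ = 3 Tm = 3e+12 m.
Conservation of angular momentum gives rₚvₚ = rₐvₐ, so vₚ/vₐ = rₐ/rₚ.
vₚ/vₐ = 3e+12 / 6e+11 ≈ 5.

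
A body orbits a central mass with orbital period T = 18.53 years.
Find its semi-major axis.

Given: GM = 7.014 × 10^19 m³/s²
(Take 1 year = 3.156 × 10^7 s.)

Convert to SI: T = 18.53 years = 5.84807e+08 s.
Invert Kepler's third law: a = (GM · T² / (4π²))^(1/3).
Substituting T = 5.84807e+08 s and GM = 7.014e+19 m³/s²:
a = (7.014e+19 · (5.84807e+08)² / (4π²))^(1/3) m
a ≈ 8.47e+11 m = 847 Gm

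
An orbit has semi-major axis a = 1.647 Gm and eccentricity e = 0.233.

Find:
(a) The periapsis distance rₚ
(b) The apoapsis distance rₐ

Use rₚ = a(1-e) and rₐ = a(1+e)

Convert to SI: a = 1.647 Gm = 1.647e+09 m.
(a) rₚ = a(1 − e) = 1.647e+09 · (1 − 0.233) = 1.647e+09 · 0.767 ≈ 1.263e+09 m = 1.263 Gm.
(b) rₐ = a(1 + e) = 1.647e+09 · (1 + 0.233) = 1.647e+09 · 1.233 ≈ 2.031e+09 m = 2.031 Gm.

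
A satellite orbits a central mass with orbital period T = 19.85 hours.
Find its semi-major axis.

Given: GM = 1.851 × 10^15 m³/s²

Convert to SI: T = 19.85 hours = 71460 s.
Invert Kepler's third law: a = (GM · T² / (4π²))^(1/3).
Substituting T = 71460 s and GM = 1.851e+15 m³/s²:
a = (1.851e+15 · (71460)² / (4π²))^(1/3) m
a ≈ 6.21e+07 m = 62.1 Mm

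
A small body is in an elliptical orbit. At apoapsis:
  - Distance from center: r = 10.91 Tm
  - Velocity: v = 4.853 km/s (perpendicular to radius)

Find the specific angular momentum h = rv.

Convert to SI: r = 10.91 Tm = 1.091e+13 m; v = 4.853 km/s = 4853 m/s.
With v perpendicular to r, h = r · v.
h = 1.091e+13 · 4853 m²/s ≈ 5.295e+16 m²/s.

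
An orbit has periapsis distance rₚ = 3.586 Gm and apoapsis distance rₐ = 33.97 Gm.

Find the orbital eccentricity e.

Convert to SI: rₚ = 3.586 Gm = 3.586e+09 m; rₐ = 33.97 Gm = 3.397e+10 m.
e = (rₐ − rₚ) / (rₐ + rₚ).
e = (3.397e+10 − 3.586e+09) / (3.397e+10 + 3.586e+09) = 3.0384e+10 / 3.7556e+10 ≈ 0.809.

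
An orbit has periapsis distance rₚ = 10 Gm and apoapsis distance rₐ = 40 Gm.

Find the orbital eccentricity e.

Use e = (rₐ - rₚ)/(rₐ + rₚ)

Convert to SI: rₚ = 10 Gm = 1e+10 m; rₐ = 40 Gm = 4e+10 m.
e = (rₐ − rₚ) / (rₐ + rₚ).
e = (4e+10 − 1e+10) / (4e+10 + 1e+10) = 3e+10 / 5e+10 ≈ 0.6.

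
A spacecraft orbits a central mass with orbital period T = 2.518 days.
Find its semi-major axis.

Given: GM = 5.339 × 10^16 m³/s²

Convert to SI: T = 2.518 days = 217555 s.
Invert Kepler's third law: a = (GM · T² / (4π²))^(1/3).
Substituting T = 217555 s and GM = 5.339e+16 m³/s²:
a = (5.339e+16 · (217555)² / (4π²))^(1/3) m
a ≈ 4e+08 m = 400 Mm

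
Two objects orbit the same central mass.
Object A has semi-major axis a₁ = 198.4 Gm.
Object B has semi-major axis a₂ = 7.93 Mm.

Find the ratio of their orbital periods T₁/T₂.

Convert to SI: a₁ = 198.4 Gm = 1.984e+11 m; a₂ = 7.93 Mm = 7.93e+06 m.
From Kepler's third law, (T₁/T₂)² = (a₁/a₂)³, so T₁/T₂ = (a₁/a₂)^(3/2).
a₁/a₂ = 1.984e+11 / 7.93e+06 = 25018.9.
T₁/T₂ = (25018.9)^(3/2) ≈ 3.957e+06.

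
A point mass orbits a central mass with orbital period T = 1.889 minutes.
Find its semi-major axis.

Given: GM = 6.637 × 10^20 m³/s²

Convert to SI: T = 1.889 minutes = 113.34 s.
Invert Kepler's third law: a = (GM · T² / (4π²))^(1/3).
Substituting T = 113.34 s and GM = 6.637e+20 m³/s²:
a = (6.637e+20 · (113.34)² / (4π²))^(1/3) m
a ≈ 6e+07 m = 60 Mm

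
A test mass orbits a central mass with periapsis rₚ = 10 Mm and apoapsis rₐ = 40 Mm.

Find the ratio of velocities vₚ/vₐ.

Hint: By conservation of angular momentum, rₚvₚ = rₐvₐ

Convert to SI: rₚ = 10 Mm = 1e+07 m; rₐ = 40 Mm = 4e+07 m.
Conservation of angular momentum gives rₚvₚ = rₐvₐ, so vₚ/vₐ = rₐ/rₚ.
vₚ/vₐ = 4e+07 / 1e+07 ≈ 4.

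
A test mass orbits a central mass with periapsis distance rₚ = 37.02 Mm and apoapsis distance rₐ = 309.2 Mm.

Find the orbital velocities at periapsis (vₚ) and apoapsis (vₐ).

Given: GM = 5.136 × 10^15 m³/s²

Convert to SI: rₚ = 37.02 Mm = 3.702e+07 m; rₐ = 309.2 Mm = 3.092e+08 m.
Use the vis-viva equation v² = GM(2/r − 1/a) with a = (rₚ + rₐ)/2 = (3.702e+07 + 3.092e+08)/2 = 1.7311e+08 m.
vₚ = √(GM · (2/rₚ − 1/a)) = √(5.136e+15 · (2/3.702e+07 − 1/1.7311e+08)) m/s ≈ 1.574e+04 m/s = 15.74 km/s.
vₐ = √(GM · (2/rₐ − 1/a)) = √(5.136e+15 · (2/3.092e+08 − 1/1.7311e+08)) m/s ≈ 1885 m/s = 1.885 km/s.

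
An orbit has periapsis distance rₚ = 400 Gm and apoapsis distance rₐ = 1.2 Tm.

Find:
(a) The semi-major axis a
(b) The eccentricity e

Convert to SI: rₚ = 400 Gm = 4e+11 m; rₐ = 1.2 Tm = 1.2e+12 m.
(a) a = (rₚ + rₐ) / 2 = (4e+11 + 1.2e+12) / 2 ≈ 8e+11 m = 800 Gm.
(b) e = (rₐ − rₚ) / (rₐ + rₚ) = (1.2e+12 − 4e+11) / (1.2e+12 + 4e+11) ≈ 0.5.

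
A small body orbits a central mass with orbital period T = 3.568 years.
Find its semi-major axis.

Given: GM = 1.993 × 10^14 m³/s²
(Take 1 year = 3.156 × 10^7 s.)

Convert to SI: T = 3.568 years = 1.12606e+08 s.
Invert Kepler's third law: a = (GM · T² / (4π²))^(1/3).
Substituting T = 1.12606e+08 s and GM = 1.993e+14 m³/s²:
a = (1.993e+14 · (1.12606e+08)² / (4π²))^(1/3) m
a ≈ 4e+09 m = 4 Gm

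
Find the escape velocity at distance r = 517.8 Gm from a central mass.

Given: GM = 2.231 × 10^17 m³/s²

Convert to SI: r = 517.8 Gm = 5.178e+11 m.
Escape velocity comes from setting total energy to zero: ½v² − GM/r = 0 ⇒ v_esc = √(2GM / r).
v_esc = √(2 · 2.231e+17 / 5.178e+11) m/s ≈ 928.3 m/s = 928.3 m/s.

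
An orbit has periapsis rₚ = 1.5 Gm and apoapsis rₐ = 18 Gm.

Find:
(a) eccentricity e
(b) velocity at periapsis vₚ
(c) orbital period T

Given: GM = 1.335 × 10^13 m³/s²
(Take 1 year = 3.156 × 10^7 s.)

Convert to SI: rₚ = 1.5 Gm = 1.5e+09 m; rₐ = 18 Gm = 1.8e+10 m.
(a) e = (rₐ − rₚ)/(rₐ + rₚ) = (1.8e+10 − 1.5e+09)/(1.8e+10 + 1.5e+09) ≈ 0.8462
(b) With a = (rₚ + rₐ)/2 = 9.75e+09 m, vₚ = √(GM (2/rₚ − 1/a)) = √(1.335e+13 · (2/1.5e+09 − 1/9.75e+09)) m/s ≈ 128.2 m/s
(c) With a = (rₚ + rₐ)/2 = 9.75e+09 m, T = 2π √(a³/GM) = 2π √((9.75e+09)³/1.335e+13) s ≈ 1.656e+09 s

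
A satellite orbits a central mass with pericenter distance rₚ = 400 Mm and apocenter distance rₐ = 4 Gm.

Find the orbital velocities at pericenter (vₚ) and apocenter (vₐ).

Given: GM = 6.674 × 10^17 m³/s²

Convert to SI: rₚ = 400 Mm = 4e+08 m; rₐ = 4 Gm = 4e+09 m.
Use the vis-viva equation v² = GM(2/r − 1/a) with a = (rₚ + rₐ)/2 = (4e+08 + 4e+09)/2 = 2.2e+09 m.
vₚ = √(GM · (2/rₚ − 1/a)) = √(6.674e+17 · (2/4e+08 − 1/2.2e+09)) m/s ≈ 5.508e+04 m/s = 55.08 km/s.
vₐ = √(GM · (2/rₐ − 1/a)) = √(6.674e+17 · (2/4e+09 − 1/2.2e+09)) m/s ≈ 5508 m/s = 5.508 km/s.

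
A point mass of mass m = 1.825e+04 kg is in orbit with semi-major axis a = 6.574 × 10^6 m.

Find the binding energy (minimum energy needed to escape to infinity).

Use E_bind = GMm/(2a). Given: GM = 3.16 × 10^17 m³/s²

Total orbital energy is E = −GMm/(2a); binding energy is E_bind = −E = GMm/(2a).
E_bind = 3.16e+17 · 1.825e+04 / (2 · 6.574e+06) J ≈ 4.386e+14 J = 438.6 TJ.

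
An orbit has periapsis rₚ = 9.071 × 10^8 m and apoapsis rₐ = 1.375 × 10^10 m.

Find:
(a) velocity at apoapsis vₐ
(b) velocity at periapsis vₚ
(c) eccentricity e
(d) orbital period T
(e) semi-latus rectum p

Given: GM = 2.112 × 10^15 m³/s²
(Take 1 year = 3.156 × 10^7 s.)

(a) With a = (rₚ + rₐ)/2 = 7.32855e+09 m, vₐ = √(GM (2/rₐ − 1/a)) = √(2.112e+15 · (2/1.375e+10 − 1/7.32855e+09)) m/s ≈ 137.9 m/s
(b) With a = (rₚ + rₐ)/2 = 7.32855e+09 m, vₚ = √(GM (2/rₚ − 1/a)) = √(2.112e+15 · (2/9.071e+08 − 1/7.32855e+09)) m/s ≈ 2090 m/s
(c) e = (rₐ − rₚ)/(rₐ + rₚ) = (1.375e+10 − 9.071e+08)/(1.375e+10 + 9.071e+08) ≈ 0.8762
(d) With a = (rₚ + rₐ)/2 = 7.32855e+09 m, T = 2π √(a³/GM) = 2π √((7.32855e+09)³/2.112e+15) s ≈ 8.577e+07 s
(e) From a = (rₚ + rₐ)/2 = 7.32855e+09 m and e = (rₐ − rₚ)/(rₐ + rₚ) = 0.876224, p = a(1 − e²) = 7.32855e+09 · (1 − (0.876224)²) ≈ 1.702e+09 m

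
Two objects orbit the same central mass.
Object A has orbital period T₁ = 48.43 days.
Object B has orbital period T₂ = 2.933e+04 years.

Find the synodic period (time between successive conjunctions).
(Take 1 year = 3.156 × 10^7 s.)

Convert to SI: T₁ = 48.43 days = 4.18435e+06 s; T₂ = 2.933e+04 years = 9.25655e+11 s.
T_syn = |T₁ · T₂ / (T₁ − T₂)|.
T_syn = |4.18435e+06 · 9.25655e+11 / (4.18435e+06 − 9.25655e+11)| s ≈ 4.184e+06 s = 48.43 days.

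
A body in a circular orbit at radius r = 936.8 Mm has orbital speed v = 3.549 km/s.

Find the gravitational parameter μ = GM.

Convert to SI: r = 936.8 Mm = 9.368e+08 m; v = 3.549 km/s = 3549 m/s.
For a circular orbit v² = GM/r, so GM = v² · r.
GM = (3549)² · 9.368e+08 m³/s² ≈ 1.18e+16 m³/s² = 1.18 × 10^16 m³/s².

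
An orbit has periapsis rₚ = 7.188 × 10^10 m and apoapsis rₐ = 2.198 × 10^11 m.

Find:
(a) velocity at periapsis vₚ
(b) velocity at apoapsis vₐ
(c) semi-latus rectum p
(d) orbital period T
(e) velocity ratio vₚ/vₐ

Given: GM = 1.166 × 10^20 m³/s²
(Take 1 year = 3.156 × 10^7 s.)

(a) With a = (rₚ + rₐ)/2 = 1.4584e+11 m, vₚ = √(GM (2/rₚ − 1/a)) = √(1.166e+20 · (2/7.188e+10 − 1/1.4584e+11)) m/s ≈ 4.944e+04 m/s
(b) With a = (rₚ + rₐ)/2 = 1.4584e+11 m, vₐ = √(GM (2/rₐ − 1/a)) = √(1.166e+20 · (2/2.198e+11 − 1/1.4584e+11)) m/s ≈ 1.617e+04 m/s
(c) From a = (rₚ + rₐ)/2 = 1.4584e+11 m and e = (rₐ − rₚ)/(rₐ + rₚ) = 0.507131, p = a(1 − e²) = 1.4584e+11 · (1 − (0.507131)²) ≈ 1.083e+11 m
(d) With a = (rₚ + rₐ)/2 = 1.4584e+11 m, T = 2π √(a³/GM) = 2π √((1.4584e+11)³/1.166e+20) s ≈ 3.241e+07 s
(e) Conservation of angular momentum (rₚvₚ = rₐvₐ) gives vₚ/vₐ = rₐ/rₚ = 2.198e+11/7.188e+10 ≈ 3.058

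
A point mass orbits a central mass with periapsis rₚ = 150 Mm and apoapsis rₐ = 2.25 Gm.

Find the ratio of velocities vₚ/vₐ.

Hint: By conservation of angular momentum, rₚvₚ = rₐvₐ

Convert to SI: rₚ = 150 Mm = 1.5e+08 m; rₐ = 2.25 Gm = 2.25e+09 m.
Conservation of angular momentum gives rₚvₚ = rₐvₐ, so vₚ/vₐ = rₐ/rₚ.
vₚ/vₐ = 2.25e+09 / 1.5e+08 ≈ 15.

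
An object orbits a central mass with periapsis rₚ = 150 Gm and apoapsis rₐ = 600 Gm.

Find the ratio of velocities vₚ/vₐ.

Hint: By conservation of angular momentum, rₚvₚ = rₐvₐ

Convert to SI: rₚ = 150 Gm = 1.5e+11 m; rₐ = 600 Gm = 6e+11 m.
Conservation of angular momentum gives rₚvₚ = rₐvₐ, so vₚ/vₐ = rₐ/rₚ.
vₚ/vₐ = 6e+11 / 1.5e+11 ≈ 4.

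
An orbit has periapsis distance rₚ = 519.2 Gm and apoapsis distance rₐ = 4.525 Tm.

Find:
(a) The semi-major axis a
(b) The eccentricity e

Convert to SI: rₚ = 519.2 Gm = 5.192e+11 m; rₐ = 4.525 Tm = 4.525e+12 m.
(a) a = (rₚ + rₐ) / 2 = (5.192e+11 + 4.525e+12) / 2 ≈ 2.522e+12 m = 2.522 Tm.
(b) e = (rₐ − rₚ) / (rₐ + rₚ) = (4.525e+12 − 5.192e+11) / (4.525e+12 + 5.192e+11) ≈ 0.7941.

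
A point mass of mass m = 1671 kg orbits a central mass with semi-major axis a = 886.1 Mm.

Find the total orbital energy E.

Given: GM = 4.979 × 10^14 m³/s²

Convert to SI: a = 886.1 Mm = 8.861e+08 m.
E = −GMm / (2a).
E = −4.979e+14 · 1671 / (2 · 8.861e+08) J ≈ -4.695e+08 J = -469.5 MJ.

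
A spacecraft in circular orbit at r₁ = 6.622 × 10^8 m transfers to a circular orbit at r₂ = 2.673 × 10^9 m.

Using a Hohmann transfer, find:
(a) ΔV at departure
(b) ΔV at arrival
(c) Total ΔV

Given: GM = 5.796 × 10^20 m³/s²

Transfer semi-major axis: a_t = (r₁ + r₂)/2 = (6.622e+08 + 2.673e+09)/2 = 1.6676e+09 m.
Circular speeds: v₁ = √(GM/r₁) = 935556 m/s, v₂ = √(GM/r₂) = 465655 m/s.
Transfer speeds (vis-viva v² = GM(2/r − 1/a_t)): v₁ᵗ = 1.18447e+06 m/s, v₂ᵗ = 293436 m/s.
(a) ΔV₁ = |v₁ᵗ − v₁| ≈ 2.489e+05 m/s = 248.9 km/s.
(b) ΔV₂ = |v₂ − v₂ᵗ| ≈ 1.722e+05 m/s = 172.2 km/s.
(c) ΔV_total = ΔV₁ + ΔV₂ ≈ 4.211e+05 m/s = 421.1 km/s.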